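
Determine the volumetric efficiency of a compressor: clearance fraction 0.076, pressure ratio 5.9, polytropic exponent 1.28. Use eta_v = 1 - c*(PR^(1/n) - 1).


PR^(1/n) = 5.9^(1/1.28) = 4.00154895
eta_v = 1 - 0.076 * (4.00154895 - 1)
eta_v = 0.7719

0.7719


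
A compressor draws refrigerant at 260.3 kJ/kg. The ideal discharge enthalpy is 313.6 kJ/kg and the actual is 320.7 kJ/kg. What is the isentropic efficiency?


dh_ideal = 313.6 - 260.3 = 53.3 kJ/kg
dh_actual = 320.7 - 260.3 = 60.4 kJ/kg
eta_s = dh_ideal / dh_actual = 53.3 / 60.4
eta_s = 0.8825

0.8825


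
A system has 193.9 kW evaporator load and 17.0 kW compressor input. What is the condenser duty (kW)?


Q_cond = Q_evap + W
Q_cond = 193.9 + 17.0
Q_cond = 210.9 kW

210.9


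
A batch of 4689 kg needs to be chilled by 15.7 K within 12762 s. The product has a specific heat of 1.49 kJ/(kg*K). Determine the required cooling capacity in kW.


Q = m * cp * dT / t
Q = 4689 * 1.49 * 15.7 / 12762
Q = 8.595 kW

8.595


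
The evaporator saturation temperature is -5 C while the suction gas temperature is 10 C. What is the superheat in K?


Superheat = T_suction - T_evap
Superheat = 10 - (-5)
Superheat = 15 K

15


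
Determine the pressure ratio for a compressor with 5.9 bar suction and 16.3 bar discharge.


PR = P_high / P_low
PR = 16.3 / 5.9
PR = 2.763

2.763


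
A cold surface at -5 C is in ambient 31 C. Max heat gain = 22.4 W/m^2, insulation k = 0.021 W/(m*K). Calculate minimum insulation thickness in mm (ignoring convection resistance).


dT = 31 - (-5) = 36 K
thickness = k * dT / q_max * 1000
thickness = 0.021 * 36 / 22.4 * 1000
thickness = 33.8 mm

33.8


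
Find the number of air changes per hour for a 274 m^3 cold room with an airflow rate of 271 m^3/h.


ACH = flow / volume
ACH = 271 / 274
ACH = 0.989

0.989


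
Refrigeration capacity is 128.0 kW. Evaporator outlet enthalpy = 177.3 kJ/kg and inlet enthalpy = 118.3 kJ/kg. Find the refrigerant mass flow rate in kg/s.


dh = 177.3 - 118.3 = 59.0 kJ/kg
m_dot = Q / dh = 128.0 / 59.0 = 2.1695 kg/s

2.1695


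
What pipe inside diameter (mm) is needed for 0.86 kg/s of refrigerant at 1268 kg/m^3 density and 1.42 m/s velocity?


A = m_dot / (rho * v) = 0.86 / (1268 * 1.42) = 0.000477629182 m^2
d = sqrt(4*A/pi) * 1000
d = 24.7 mm

24.7


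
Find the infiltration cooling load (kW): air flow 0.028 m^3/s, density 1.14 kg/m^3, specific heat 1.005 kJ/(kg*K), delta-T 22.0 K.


Q = V_dot * rho * cp * dT
Q = 0.028 * 1.14 * 1.005 * 22.0
Q = 0.706 kW

0.706


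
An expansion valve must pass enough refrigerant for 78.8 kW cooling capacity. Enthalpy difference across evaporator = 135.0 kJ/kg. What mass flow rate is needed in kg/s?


m_dot = Q / dh
m_dot = 78.8 / 135.0
m_dot = 0.5837 kg/s

0.5837


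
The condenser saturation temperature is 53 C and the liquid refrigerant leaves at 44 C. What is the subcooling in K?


Subcooling = T_cond - T_liquid
Subcooling = 53 - 44
Subcooling = 9 K

9


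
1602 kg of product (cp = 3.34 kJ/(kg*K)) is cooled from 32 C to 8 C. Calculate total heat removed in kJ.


dT = 32 - (8) = 24 K
Q = m * cp * dT = 1602 * 3.34 * 24
Q = 128416 kJ

128416


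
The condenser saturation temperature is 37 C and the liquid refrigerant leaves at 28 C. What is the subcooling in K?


Subcooling = T_cond - T_liquid
Subcooling = 37 - 28
Subcooling = 9 K

9


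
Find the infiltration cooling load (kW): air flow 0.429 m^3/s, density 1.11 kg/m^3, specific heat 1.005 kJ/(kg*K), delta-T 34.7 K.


Q = V_dot * rho * cp * dT
Q = 0.429 * 1.11 * 1.005 * 34.7
Q = 16.606 kW

16.606


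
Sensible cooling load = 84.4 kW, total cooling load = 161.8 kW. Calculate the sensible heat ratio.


SHR = Q_sensible / Q_total
SHR = 84.4 / 161.8
SHR = 0.522

0.522


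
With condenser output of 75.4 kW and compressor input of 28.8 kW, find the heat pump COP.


COP_hp = Q_cond / W
COP_hp = 75.4 / 28.8
COP_hp = 2.618

2.618


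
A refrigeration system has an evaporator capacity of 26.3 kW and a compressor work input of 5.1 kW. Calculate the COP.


COP = Q_evap / W
COP = 26.3 / 5.1
COP = 5.157

5.157


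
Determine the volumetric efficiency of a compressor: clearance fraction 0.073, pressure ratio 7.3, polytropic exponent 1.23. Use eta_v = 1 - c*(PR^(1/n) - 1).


PR^(1/n) = 7.3^(1/1.23) = 5.03371362
eta_v = 1 - 0.073 * (5.03371362 - 1)
eta_v = 0.7055

0.7055


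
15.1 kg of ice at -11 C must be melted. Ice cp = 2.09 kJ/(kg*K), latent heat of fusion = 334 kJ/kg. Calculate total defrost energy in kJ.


Sensible heat = cp * dT = 2.09 * 11 = 22.99 kJ/kg
Total per kg = 22.99 + 334 = 356.99 kJ/kg
Q = m * total = 15.1 * 356.99
Q = 5390.5 kJ

5390.5


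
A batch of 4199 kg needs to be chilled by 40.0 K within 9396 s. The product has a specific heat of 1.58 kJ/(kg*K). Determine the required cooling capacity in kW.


Q = m * cp * dT / t
Q = 4199 * 1.58 * 40.0 / 9396
Q = 28.244 kW

28.244


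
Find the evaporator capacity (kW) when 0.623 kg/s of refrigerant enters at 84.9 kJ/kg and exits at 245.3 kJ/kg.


dh = 245.3 - 84.9 = 160.4 kJ/kg
Q_evap = m_dot * dh = 0.623 * 160.4
Q_evap = 99.93 kW

99.93


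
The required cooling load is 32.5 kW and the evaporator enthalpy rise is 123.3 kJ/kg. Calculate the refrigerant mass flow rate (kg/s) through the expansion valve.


m_dot = Q / dh
m_dot = 32.5 / 123.3
m_dot = 0.2636 kg/s

0.2636


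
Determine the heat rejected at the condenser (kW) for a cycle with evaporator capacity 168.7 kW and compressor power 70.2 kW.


Q_cond = Q_evap + W
Q_cond = 168.7 + 70.2
Q_cond = 238.9 kW

238.9


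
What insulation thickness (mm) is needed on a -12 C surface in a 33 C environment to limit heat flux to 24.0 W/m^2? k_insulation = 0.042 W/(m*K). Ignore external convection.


dT = 33 - (-12) = 45 K
thickness = k * dT / q_max * 1000
thickness = 0.042 * 45 / 24.0 * 1000
thickness = 78.8 mm

78.8


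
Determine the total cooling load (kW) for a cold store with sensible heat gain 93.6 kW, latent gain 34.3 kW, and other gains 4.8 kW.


Q_total = Q_s + Q_l + Q_misc
Q_total = 93.6 + 34.3 + 4.8
Q_total = 132.7 kW

132.7


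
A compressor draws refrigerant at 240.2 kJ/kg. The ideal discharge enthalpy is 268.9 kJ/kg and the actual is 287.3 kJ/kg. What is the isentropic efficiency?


dh_ideal = 268.9 - 240.2 = 28.7 kJ/kg
dh_actual = 287.3 - 240.2 = 47.1 kJ/kg
eta_s = dh_ideal / dh_actual = 28.7 / 47.1
eta_s = 0.6093

0.6093


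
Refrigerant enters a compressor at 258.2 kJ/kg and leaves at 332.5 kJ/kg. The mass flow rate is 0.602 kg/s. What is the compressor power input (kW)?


dh = 332.5 - 258.2 = 74.3 kJ/kg
W = m_dot * dh = 0.602 * 74.3 = 44.73 kW

44.73


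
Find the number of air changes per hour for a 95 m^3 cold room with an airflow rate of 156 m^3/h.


ACH = flow / volume
ACH = 156 / 95
ACH = 1.642

1.642


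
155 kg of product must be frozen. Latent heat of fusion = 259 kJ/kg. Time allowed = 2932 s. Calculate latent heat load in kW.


Q_lat = m * h_fg / t
Q_lat = 155 * 259 / 2932
Q_lat = 13.69 kW

13.69


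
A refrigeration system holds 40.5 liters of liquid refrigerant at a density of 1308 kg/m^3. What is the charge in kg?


Charge = V * rho / 1000
Charge = 40.5 * 1308 / 1000
Charge = 52.97 kg

52.97


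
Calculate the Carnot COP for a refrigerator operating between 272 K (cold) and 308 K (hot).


dT = 308 - 272 = 36 K
COP_carnot = T_cold / dT = 272 / 36
COP_carnot = 7.556

7.556


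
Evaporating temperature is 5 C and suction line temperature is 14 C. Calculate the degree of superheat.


Superheat = T_suction - T_evap
Superheat = 14 - (5)
Superheat = 9 K

9


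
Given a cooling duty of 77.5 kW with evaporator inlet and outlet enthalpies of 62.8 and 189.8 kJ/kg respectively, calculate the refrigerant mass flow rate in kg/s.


dh = 189.8 - 62.8 = 127.0 kJ/kg
m_dot = Q / dh = 77.5 / 127.0 = 0.6102 kg/s

0.6102


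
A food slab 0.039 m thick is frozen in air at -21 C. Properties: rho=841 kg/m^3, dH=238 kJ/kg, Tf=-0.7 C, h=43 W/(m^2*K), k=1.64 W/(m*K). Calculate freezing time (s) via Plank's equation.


dT = -0.7 - (-21) = 20.3 K
term1 = a/(2h) = 0.039/(2*43) = 0.0004534883721
term2 = a^2/(8k) = 0.039^2/(8*1.64) = 0.000115929878
t = rho*dH*1000/dT * (term1 + term2)
t = 841*238*1000/20.3 * (0.0004534883721 + 0.000115929878)
t = 5614 s

5614


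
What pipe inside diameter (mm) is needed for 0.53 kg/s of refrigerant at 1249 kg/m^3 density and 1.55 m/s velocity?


A = m_dot / (rho * v) = 0.53 / (1249 * 1.55) = 0.000273767401 m^2
d = sqrt(4*A/pi) * 1000
d = 18.7 mm

18.7


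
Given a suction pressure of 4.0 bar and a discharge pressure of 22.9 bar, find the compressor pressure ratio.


PR = P_high / P_low
PR = 22.9 / 4.0
PR = 5.725

5.725


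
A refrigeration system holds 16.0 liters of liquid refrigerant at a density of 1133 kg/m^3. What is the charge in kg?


Charge = V * rho / 1000
Charge = 16.0 * 1133 / 1000
Charge = 18.13 kg

18.13


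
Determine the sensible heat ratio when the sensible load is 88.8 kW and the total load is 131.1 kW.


SHR = Q_sensible / Q_total
SHR = 88.8 / 131.1
SHR = 0.677

0.677


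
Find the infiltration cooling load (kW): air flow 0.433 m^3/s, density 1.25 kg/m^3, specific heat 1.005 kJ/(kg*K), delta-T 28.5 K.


Q = V_dot * rho * cp * dT
Q = 0.433 * 1.25 * 1.005 * 28.5
Q = 15.503 kW

15.503


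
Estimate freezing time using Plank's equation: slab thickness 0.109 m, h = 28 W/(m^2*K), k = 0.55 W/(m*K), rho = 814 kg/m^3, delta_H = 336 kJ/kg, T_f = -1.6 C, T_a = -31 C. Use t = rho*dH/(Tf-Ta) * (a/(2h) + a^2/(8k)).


dT = -1.6 - (-31) = 29.4 K
term1 = a/(2h) = 0.109/(2*28) = 0.001946428571
term2 = a^2/(8k) = 0.109^2/(8*0.55) = 0.002700227273
t = rho*dH*1000/dT * (term1 + term2)
t = 814*336*1000/29.4 * (0.001946428571 + 0.002700227273)
t = 43227 s

43227


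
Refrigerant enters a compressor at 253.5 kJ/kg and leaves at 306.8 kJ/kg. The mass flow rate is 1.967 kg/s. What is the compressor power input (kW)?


dh = 306.8 - 253.5 = 53.3 kJ/kg
W = m_dot * dh = 1.967 * 53.3 = 104.84 kW

104.84


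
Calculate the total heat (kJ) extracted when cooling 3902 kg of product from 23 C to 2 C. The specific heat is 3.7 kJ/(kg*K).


dT = 23 - (2) = 21 K
Q = m * cp * dT = 3902 * 3.7 * 21
Q = 303185 kJ

303185


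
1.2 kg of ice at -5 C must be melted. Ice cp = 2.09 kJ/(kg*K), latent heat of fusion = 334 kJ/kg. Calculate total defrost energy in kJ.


Sensible heat = cp * dT = 2.09 * 5 = 10.45 kJ/kg
Total per kg = 10.45 + 334 = 344.45 kJ/kg
Q = m * total = 1.2 * 344.45
Q = 413.3 kJ

413.3


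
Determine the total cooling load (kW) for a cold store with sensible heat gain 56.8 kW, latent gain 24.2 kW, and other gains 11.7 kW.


Q_total = Q_s + Q_l + Q_misc
Q_total = 56.8 + 24.2 + 11.7
Q_total = 92.7 kW

92.7


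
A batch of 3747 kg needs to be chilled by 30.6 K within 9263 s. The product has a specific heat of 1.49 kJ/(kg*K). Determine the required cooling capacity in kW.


Q = m * cp * dT / t
Q = 3747 * 1.49 * 30.6 / 9263
Q = 18.443 kW

18.443


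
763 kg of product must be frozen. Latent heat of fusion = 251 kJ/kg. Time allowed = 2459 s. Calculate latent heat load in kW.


Q_lat = m * h_fg / t
Q_lat = 763 * 251 / 2459
Q_lat = 77.88 kW

77.88


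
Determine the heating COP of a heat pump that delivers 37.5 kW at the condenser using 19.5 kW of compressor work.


COP_hp = Q_cond / W
COP_hp = 37.5 / 19.5
COP_hp = 1.923

1.923


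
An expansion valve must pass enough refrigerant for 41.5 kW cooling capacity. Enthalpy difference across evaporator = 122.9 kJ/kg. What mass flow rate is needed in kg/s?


m_dot = Q / dh
m_dot = 41.5 / 122.9
m_dot = 0.3377 kg/s

0.3377


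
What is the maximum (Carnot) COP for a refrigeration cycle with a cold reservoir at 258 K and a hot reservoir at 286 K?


dT = 286 - 258 = 28 K
COP_carnot = T_cold / dT = 258 / 28
COP_carnot = 9.214

9.214


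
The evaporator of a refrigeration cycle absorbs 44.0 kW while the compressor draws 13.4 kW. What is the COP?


COP = Q_evap / W
COP = 44.0 / 13.4
COP = 3.284

3.284


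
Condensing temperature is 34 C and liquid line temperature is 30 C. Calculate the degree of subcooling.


Subcooling = T_cond - T_liquid
Subcooling = 34 - 30
Subcooling = 4 K

4


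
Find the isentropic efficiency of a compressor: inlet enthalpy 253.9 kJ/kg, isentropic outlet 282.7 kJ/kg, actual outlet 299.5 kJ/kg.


dh_ideal = 282.7 - 253.9 = 28.8 kJ/kg
dh_actual = 299.5 - 253.9 = 45.6 kJ/kg
eta_s = dh_ideal / dh_actual = 28.8 / 45.6
eta_s = 0.6316

0.6316


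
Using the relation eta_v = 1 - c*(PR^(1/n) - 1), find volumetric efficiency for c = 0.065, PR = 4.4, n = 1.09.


PR^(1/n) = 4.4^(1/1.09) = 3.89335098
eta_v = 1 - 0.065 * (3.89335098 - 1)
eta_v = 0.8119

0.8119


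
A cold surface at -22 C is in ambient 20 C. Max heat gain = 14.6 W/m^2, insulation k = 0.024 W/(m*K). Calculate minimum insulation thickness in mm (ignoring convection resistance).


dT = 20 - (-22) = 42 K
thickness = k * dT / q_max * 1000
thickness = 0.024 * 42 / 14.6 * 1000
thickness = 69.0 mm

69.0


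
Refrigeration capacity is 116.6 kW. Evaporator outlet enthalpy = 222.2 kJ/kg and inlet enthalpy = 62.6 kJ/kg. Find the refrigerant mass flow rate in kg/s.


dh = 222.2 - 62.6 = 159.6 kJ/kg
m_dot = Q / dh = 116.6 / 159.6 = 0.7306 kg/s

0.7306


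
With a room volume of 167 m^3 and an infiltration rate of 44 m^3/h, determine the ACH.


ACH = flow / volume
ACH = 44 / 167
ACH = 0.263

0.263


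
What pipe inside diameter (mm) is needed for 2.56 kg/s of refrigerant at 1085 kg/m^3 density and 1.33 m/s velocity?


A = m_dot / (rho * v) = 2.56 / (1085 * 1.33) = 0.001774020304 m^2
d = sqrt(4*A/pi) * 1000
d = 47.5 mm

47.5


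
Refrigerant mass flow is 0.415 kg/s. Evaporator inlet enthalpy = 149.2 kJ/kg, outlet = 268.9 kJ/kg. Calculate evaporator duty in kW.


dh = 268.9 - 149.2 = 119.7 kJ/kg
Q_evap = m_dot * dh = 0.415 * 119.7
Q_evap = 49.68 kW

49.68


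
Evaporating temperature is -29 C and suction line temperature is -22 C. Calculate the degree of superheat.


Superheat = T_suction - T_evap
Superheat = -22 - (-29)
Superheat = 7 K

7


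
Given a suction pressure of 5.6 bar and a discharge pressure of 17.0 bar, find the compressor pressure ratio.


PR = P_high / P_low
PR = 17.0 / 5.6
PR = 3.036

3.036


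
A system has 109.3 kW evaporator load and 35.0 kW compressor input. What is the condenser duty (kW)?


Q_cond = Q_evap + W
Q_cond = 109.3 + 35.0
Q_cond = 144.3 kW

144.3


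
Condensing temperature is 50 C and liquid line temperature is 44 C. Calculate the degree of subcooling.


Subcooling = T_cond - T_liquid
Subcooling = 50 - 44
Subcooling = 6 K

6


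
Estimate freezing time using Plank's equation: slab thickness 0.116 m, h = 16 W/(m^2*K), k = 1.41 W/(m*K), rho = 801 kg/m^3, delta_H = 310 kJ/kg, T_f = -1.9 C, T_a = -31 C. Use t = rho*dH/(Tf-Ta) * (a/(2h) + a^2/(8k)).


dT = -1.9 - (-31) = 29.1 K
term1 = a/(2h) = 0.116/(2*16) = 0.003625
term2 = a^2/(8k) = 0.116^2/(8*1.41) = 0.001192907801
t = rho*dH*1000/dT * (term1 + term2)
t = 801*310*1000/29.1 * (0.003625 + 0.001192907801)
t = 41111 s

41111


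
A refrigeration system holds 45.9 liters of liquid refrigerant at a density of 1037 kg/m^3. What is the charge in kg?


Charge = V * rho / 1000
Charge = 45.9 * 1037 / 1000
Charge = 47.6 kg

47.6


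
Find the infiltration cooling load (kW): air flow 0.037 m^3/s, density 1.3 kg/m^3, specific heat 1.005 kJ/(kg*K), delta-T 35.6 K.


Q = V_dot * rho * cp * dT
Q = 0.037 * 1.3 * 1.005 * 35.6
Q = 1.721 kW

1.721


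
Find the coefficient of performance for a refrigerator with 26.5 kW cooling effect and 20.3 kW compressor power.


COP = Q_evap / W
COP = 26.5 / 20.3
COP = 1.305

1.305


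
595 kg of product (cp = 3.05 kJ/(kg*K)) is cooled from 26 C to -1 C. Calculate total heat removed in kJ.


dT = 26 - (-1) = 27 K
Q = m * cp * dT = 595 * 3.05 * 27
Q = 48998 kJ

48998


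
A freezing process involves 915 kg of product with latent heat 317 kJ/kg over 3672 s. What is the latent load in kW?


Q_lat = m * h_fg / t
Q_lat = 915 * 317 / 3672
Q_lat = 78.99 kW

78.99


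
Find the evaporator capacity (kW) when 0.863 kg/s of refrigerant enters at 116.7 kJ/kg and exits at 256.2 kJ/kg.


dh = 256.2 - 116.7 = 139.5 kJ/kg
Q_evap = m_dot * dh = 0.863 * 139.5
Q_evap = 120.39 kW

120.39


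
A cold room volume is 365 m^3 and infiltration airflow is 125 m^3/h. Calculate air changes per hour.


ACH = flow / volume
ACH = 125 / 365
ACH = 0.342

0.342


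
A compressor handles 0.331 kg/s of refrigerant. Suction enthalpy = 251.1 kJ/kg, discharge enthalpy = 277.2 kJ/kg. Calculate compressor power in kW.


dh = 277.2 - 251.1 = 26.1 kJ/kg
W = m_dot * dh = 0.331 * 26.1 = 8.64 kW

8.64


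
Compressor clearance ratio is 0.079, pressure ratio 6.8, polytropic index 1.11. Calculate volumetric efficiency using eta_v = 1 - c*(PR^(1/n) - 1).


PR^(1/n) = 6.8^(1/1.11) = 5.62351722
eta_v = 1 - 0.079 * (5.62351722 - 1)
eta_v = 0.6347

0.6347


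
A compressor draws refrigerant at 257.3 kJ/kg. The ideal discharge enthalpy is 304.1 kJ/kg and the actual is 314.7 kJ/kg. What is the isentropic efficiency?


dh_ideal = 304.1 - 257.3 = 46.8 kJ/kg
dh_actual = 314.7 - 257.3 = 57.4 kJ/kg
eta_s = dh_ideal / dh_actual = 46.8 / 57.4
eta_s = 0.8153

0.8153


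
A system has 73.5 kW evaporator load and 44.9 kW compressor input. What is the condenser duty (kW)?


Q_cond = Q_evap + W
Q_cond = 73.5 + 44.9
Q_cond = 118.4 kW

118.4


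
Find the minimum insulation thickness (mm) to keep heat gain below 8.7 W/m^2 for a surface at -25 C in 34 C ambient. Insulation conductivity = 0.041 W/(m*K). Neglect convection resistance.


dT = 34 - (-25) = 59 K
thickness = k * dT / q_max * 1000
thickness = 0.041 * 59 / 8.7 * 1000
thickness = 278.0 mm

278.0


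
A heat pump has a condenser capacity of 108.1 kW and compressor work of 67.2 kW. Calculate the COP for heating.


COP_hp = Q_cond / W
COP_hp = 108.1 / 67.2
COP_hp = 1.609

1.609


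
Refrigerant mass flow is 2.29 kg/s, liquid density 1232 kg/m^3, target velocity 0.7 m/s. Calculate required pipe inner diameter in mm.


A = m_dot / (rho * v) = 2.29 / (1232 * 0.7) = 0.002655380334 m^2
d = sqrt(4*A/pi) * 1000
d = 58.1 mm

58.1


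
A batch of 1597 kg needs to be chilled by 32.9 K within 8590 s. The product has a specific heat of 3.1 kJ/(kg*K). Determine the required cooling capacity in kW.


Q = m * cp * dT / t
Q = 1597 * 3.1 * 32.9 / 8590
Q = 18.961 kW

18.961


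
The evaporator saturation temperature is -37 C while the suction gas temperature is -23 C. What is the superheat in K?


Superheat = T_suction - T_evap
Superheat = -23 - (-37)
Superheat = 14 K

14


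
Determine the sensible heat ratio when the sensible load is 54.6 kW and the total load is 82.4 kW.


SHR = Q_sensible / Q_total
SHR = 54.6 / 82.4
SHR = 0.663

0.663


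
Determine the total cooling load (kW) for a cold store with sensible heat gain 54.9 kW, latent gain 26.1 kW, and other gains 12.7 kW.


Q_total = Q_s + Q_l + Q_misc
Q_total = 54.9 + 26.1 + 12.7
Q_total = 93.7 kW

93.7


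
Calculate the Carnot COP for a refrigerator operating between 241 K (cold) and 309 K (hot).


dT = 309 - 241 = 68 K
COP_carnot = T_cold / dT = 241 / 68
COP_carnot = 3.544

3.544


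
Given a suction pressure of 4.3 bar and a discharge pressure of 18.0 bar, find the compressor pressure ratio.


PR = P_high / P_low
PR = 18.0 / 4.3
PR = 4.186

4.186


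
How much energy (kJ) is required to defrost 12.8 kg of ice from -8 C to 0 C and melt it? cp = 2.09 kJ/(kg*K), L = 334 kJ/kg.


Sensible heat = cp * dT = 2.09 * 8 = 16.72 kJ/kg
Total per kg = 16.72 + 334 = 350.72 kJ/kg
Q = m * total = 12.8 * 350.72
Q = 4489.2 kJ

4489.2


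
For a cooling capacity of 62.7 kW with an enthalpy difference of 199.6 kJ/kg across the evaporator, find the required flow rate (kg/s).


m_dot = Q / dh
m_dot = 62.7 / 199.6
m_dot = 0.3141 kg/s

0.3141


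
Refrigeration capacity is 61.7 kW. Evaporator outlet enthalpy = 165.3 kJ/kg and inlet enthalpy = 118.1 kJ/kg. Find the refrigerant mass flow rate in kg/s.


dh = 165.3 - 118.1 = 47.2 kJ/kg
m_dot = Q / dh = 61.7 / 47.2 = 1.3072 kg/s

1.3072


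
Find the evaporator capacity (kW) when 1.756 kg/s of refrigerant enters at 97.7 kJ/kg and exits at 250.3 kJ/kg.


dh = 250.3 - 97.7 = 152.6 kJ/kg
Q_evap = m_dot * dh = 1.756 * 152.6
Q_evap = 267.97 kW

267.97


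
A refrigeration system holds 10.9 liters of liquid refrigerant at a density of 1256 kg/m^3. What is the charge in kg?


Charge = V * rho / 1000
Charge = 10.9 * 1256 / 1000
Charge = 13.69 kg

13.69


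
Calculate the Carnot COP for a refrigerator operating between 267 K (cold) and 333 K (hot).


dT = 333 - 267 = 66 K
COP_carnot = T_cold / dT = 267 / 66
COP_carnot = 4.045

4.045


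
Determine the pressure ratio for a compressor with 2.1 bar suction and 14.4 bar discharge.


PR = P_high / P_low
PR = 14.4 / 2.1
PR = 6.857

6.857


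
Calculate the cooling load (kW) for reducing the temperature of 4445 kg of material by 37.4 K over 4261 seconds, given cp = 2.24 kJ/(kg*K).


Q = m * cp * dT / t
Q = 4445 * 2.24 * 37.4 / 4261
Q = 87.394 kW

87.394


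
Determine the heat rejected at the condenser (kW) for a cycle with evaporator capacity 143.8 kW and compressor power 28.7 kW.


Q_cond = Q_evap + W
Q_cond = 143.8 + 28.7
Q_cond = 172.5 kW

172.5


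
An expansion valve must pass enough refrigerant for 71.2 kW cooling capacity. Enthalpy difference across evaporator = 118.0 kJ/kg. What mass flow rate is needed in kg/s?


m_dot = Q / dh
m_dot = 71.2 / 118.0
m_dot = 0.6034 kg/s

0.6034


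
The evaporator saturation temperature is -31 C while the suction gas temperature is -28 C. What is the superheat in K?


Superheat = T_suction - T_evap
Superheat = -28 - (-31)
Superheat = 3 K

3


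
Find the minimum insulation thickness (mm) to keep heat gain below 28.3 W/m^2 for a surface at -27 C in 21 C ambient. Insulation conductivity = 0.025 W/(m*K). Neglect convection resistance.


dT = 21 - (-27) = 48 K
thickness = k * dT / q_max * 1000
thickness = 0.025 * 48 / 28.3 * 1000
thickness = 42.4 mm

42.4


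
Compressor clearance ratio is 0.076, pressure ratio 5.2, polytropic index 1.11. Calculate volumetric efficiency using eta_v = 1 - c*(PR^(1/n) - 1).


PR^(1/n) = 5.2^(1/1.11) = 4.41619313
eta_v = 1 - 0.076 * (4.41619313 - 1)
eta_v = 0.7404

0.7404


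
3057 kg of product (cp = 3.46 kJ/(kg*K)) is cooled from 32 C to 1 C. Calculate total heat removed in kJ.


dT = 32 - (1) = 31 K
Q = m * cp * dT = 3057 * 3.46 * 31
Q = 327894 kJ

327894


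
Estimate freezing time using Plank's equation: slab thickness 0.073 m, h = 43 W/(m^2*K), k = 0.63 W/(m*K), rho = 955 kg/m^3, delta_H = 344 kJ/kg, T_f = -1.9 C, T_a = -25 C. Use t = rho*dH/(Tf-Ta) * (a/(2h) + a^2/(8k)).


dT = -1.9 - (-25) = 23.1 K
term1 = a/(2h) = 0.073/(2*43) = 0.0008488372093
term2 = a^2/(8k) = 0.073^2/(8*0.63) = 0.00105734127
t = rho*dH*1000/dT * (term1 + term2)
t = 955*344*1000/23.1 * (0.0008488372093 + 0.00105734127)
t = 27109 s

27109


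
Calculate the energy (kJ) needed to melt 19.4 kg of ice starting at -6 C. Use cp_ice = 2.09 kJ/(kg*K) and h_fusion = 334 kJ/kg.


Sensible heat = cp * dT = 2.09 * 6 = 12.54 kJ/kg
Total per kg = 12.54 + 334 = 346.54 kJ/kg
Q = m * total = 19.4 * 346.54
Q = 6722.9 kJ

6722.9


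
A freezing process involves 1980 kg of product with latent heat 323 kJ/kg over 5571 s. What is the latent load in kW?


Q_lat = m * h_fg / t
Q_lat = 1980 * 323 / 5571
Q_lat = 114.8 kW

114.8


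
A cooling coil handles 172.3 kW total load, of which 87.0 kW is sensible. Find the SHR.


SHR = Q_sensible / Q_total
SHR = 87.0 / 172.3
SHR = 0.505

0.505


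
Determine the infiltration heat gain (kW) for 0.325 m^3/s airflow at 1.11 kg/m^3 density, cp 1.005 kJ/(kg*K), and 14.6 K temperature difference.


Q = V_dot * rho * cp * dT
Q = 0.325 * 1.11 * 1.005 * 14.6
Q = 5.293 kW

5.293


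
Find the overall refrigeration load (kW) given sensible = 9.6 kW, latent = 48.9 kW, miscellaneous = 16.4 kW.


Q_total = Q_s + Q_l + Q_misc
Q_total = 9.6 + 48.9 + 16.4
Q_total = 74.9 kW

74.9


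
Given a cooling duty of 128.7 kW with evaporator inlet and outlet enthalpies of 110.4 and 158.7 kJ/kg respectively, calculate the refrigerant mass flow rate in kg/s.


dh = 158.7 - 110.4 = 48.3 kJ/kg
m_dot = Q / dh = 128.7 / 48.3 = 2.6646 kg/s

2.6646


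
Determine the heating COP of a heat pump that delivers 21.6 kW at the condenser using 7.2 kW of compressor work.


COP_hp = Q_cond / W
COP_hp = 21.6 / 7.2
COP_hp = 3.0

3.0


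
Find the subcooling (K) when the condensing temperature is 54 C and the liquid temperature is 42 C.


Subcooling = T_cond - T_liquid
Subcooling = 54 - 42
Subcooling = 12 K

12


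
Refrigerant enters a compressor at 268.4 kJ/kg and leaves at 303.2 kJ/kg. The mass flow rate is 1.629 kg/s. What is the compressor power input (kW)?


dh = 303.2 - 268.4 = 34.8 kJ/kg
W = m_dot * dh = 1.629 * 34.8 = 56.69 kW

56.69


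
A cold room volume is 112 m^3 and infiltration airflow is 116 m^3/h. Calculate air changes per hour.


ACH = flow / volume
ACH = 116 / 112
ACH = 1.036

1.036


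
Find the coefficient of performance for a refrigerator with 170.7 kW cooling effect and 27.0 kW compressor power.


COP = Q_evap / W
COP = 170.7 / 27.0
COP = 6.322

6.322


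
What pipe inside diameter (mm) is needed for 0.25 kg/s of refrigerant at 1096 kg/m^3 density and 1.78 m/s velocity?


A = m_dot / (rho * v) = 0.25 / (1096 * 1.78) = 0.0001281472976 m^2
d = sqrt(4*A/pi) * 1000
d = 12.8 mm

12.8


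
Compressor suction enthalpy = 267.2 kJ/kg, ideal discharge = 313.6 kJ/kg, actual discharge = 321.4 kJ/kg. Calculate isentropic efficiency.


dh_ideal = 313.6 - 267.2 = 46.4 kJ/kg
dh_actual = 321.4 - 267.2 = 54.2 kJ/kg
eta_s = dh_ideal / dh_actual = 46.4 / 54.2
eta_s = 0.8561

0.8561


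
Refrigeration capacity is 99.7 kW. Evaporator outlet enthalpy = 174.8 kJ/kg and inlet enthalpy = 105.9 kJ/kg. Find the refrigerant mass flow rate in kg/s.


dh = 174.8 - 105.9 = 68.9 kJ/kg
m_dot = Q / dh = 99.7 / 68.9 = 1.447 kg/s

1.447


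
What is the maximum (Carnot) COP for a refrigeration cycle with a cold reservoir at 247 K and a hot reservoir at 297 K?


dT = 297 - 247 = 50 K
COP_carnot = T_cold / dT = 247 / 50
COP_carnot = 4.94

4.94


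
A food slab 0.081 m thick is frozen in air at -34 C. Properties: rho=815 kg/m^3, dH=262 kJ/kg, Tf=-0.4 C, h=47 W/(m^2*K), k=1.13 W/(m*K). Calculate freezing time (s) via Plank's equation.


dT = -0.4 - (-34) = 33.6 K
term1 = a/(2h) = 0.081/(2*47) = 0.0008617021277
term2 = a^2/(8k) = 0.081^2/(8*1.13) = 0.0007257743363
t = rho*dH*1000/dT * (term1 + term2)
t = 815*262*1000/33.6 * (0.0008617021277 + 0.0007257743363)
t = 10089 s

10089


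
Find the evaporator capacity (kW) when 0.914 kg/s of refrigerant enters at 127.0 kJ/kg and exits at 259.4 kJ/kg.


dh = 259.4 - 127.0 = 132.4 kJ/kg
Q_evap = m_dot * dh = 0.914 * 132.4
Q_evap = 121.01 kW

121.01


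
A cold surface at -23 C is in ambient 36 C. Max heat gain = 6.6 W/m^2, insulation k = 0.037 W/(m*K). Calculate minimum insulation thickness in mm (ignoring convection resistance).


dT = 36 - (-23) = 59 K
thickness = k * dT / q_max * 1000
thickness = 0.037 * 59 / 6.6 * 1000
thickness = 330.8 mm

330.8


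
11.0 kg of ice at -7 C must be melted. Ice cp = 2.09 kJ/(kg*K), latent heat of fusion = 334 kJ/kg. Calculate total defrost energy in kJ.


Sensible heat = cp * dT = 2.09 * 7 = 14.63 kJ/kg
Total per kg = 14.63 + 334 = 348.63 kJ/kg
Q = m * total = 11.0 * 348.63
Q = 3834.9 kJ

3834.9


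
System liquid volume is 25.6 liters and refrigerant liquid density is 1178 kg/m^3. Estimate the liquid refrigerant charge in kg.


Charge = V * rho / 1000
Charge = 25.6 * 1178 / 1000
Charge = 30.16 kg

30.16


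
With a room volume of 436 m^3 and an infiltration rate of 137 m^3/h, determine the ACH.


ACH = flow / volume
ACH = 137 / 436
ACH = 0.314

0.314


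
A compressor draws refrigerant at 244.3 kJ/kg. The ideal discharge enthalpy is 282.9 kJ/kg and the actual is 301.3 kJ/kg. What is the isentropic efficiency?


dh_ideal = 282.9 - 244.3 = 38.6 kJ/kg
dh_actual = 301.3 - 244.3 = 57.0 kJ/kg
eta_s = dh_ideal / dh_actual = 38.6 / 57.0
eta_s = 0.6772

0.6772


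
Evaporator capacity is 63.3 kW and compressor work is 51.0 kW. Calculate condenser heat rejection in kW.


Q_cond = Q_evap + W
Q_cond = 63.3 + 51.0
Q_cond = 114.3 kW

114.3


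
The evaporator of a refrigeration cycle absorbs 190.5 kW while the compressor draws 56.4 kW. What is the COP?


COP = Q_evap / W
COP = 190.5 / 56.4
COP = 3.378

3.378


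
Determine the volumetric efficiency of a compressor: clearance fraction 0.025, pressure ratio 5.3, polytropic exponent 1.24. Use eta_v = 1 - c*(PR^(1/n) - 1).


PR^(1/n) = 5.3^(1/1.24) = 3.83789813
eta_v = 1 - 0.025 * (3.83789813 - 1)
eta_v = 0.9291

0.9291


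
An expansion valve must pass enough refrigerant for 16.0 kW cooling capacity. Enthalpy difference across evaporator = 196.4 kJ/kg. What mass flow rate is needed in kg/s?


m_dot = Q / dh
m_dot = 16.0 / 196.4
m_dot = 0.0815 kg/s

0.0815


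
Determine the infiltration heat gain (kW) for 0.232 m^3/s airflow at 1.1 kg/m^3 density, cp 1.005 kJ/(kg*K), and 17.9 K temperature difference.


Q = V_dot * rho * cp * dT
Q = 0.232 * 1.1 * 1.005 * 17.9
Q = 4.591 kW

4.591


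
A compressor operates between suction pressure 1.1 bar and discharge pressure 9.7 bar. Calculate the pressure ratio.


PR = P_high / P_low
PR = 9.7 / 1.1
PR = 8.818

8.818


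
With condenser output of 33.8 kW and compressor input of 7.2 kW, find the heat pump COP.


COP_hp = Q_cond / W
COP_hp = 33.8 / 7.2
COP_hp = 4.694

4.694


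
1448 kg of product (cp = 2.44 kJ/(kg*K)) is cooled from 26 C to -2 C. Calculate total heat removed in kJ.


dT = 26 - (-2) = 28 K
Q = m * cp * dT = 1448 * 2.44 * 28
Q = 98927 kJ

98927


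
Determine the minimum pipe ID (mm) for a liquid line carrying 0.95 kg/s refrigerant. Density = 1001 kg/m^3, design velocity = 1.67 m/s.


A = m_dot / (rho * v) = 0.95 / (1001 * 1.67) = 0.0005682939815 m^2
d = sqrt(4*A/pi) * 1000
d = 26.9 mm

26.9


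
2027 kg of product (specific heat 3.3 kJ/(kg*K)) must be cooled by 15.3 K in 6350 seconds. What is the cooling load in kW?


Q = m * cp * dT / t
Q = 2027 * 3.3 * 15.3 / 6350
Q = 16.117 kW

16.117


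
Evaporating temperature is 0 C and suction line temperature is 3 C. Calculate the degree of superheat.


Superheat = T_suction - T_evap
Superheat = 3 - (0)
Superheat = 3 K

3


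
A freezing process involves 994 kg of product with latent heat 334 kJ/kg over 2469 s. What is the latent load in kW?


Q_lat = m * h_fg / t
Q_lat = 994 * 334 / 2469
Q_lat = 134.47 kW

134.47


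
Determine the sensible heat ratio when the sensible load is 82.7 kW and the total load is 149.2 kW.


SHR = Q_sensible / Q_total
SHR = 82.7 / 149.2
SHR = 0.554

0.554


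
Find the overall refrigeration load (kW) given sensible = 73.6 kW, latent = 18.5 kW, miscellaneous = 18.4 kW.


Q_total = Q_s + Q_l + Q_misc
Q_total = 73.6 + 18.5 + 18.4
Q_total = 110.5 kW

110.5


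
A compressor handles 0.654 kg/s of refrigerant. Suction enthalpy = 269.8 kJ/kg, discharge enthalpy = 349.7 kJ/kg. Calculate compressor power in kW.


dh = 349.7 - 269.8 = 79.9 kJ/kg
W = m_dot * dh = 0.654 * 79.9 = 52.25 kW

52.25


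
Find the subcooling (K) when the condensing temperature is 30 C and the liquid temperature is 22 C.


Subcooling = T_cond - T_liquid
Subcooling = 30 - 22
Subcooling = 8 K

8


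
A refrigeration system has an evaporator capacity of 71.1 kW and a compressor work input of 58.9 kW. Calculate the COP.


COP = Q_evap / W
COP = 71.1 / 58.9
COP = 1.207

1.207


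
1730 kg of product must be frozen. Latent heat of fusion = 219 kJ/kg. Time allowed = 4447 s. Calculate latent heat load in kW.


Q_lat = m * h_fg / t
Q_lat = 1730 * 219 / 4447
Q_lat = 85.2 kW

85.2


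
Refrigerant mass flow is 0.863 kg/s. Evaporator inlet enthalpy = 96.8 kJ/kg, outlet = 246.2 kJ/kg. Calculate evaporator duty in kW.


dh = 246.2 - 96.8 = 149.4 kJ/kg
Q_evap = m_dot * dh = 0.863 * 149.4
Q_evap = 128.93 kW

128.93


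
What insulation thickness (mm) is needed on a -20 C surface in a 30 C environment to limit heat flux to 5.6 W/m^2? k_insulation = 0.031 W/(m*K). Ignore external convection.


dT = 30 - (-20) = 50 K
thickness = k * dT / q_max * 1000
thickness = 0.031 * 50 / 5.6 * 1000
thickness = 276.8 mm

276.8


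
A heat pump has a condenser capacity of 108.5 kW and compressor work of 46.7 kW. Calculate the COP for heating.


COP_hp = Q_cond / W
COP_hp = 108.5 / 46.7
COP_hp = 2.323

2.323


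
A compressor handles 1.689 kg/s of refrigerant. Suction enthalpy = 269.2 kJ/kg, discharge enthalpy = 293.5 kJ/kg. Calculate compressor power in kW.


dh = 293.5 - 269.2 = 24.3 kJ/kg
W = m_dot * dh = 1.689 * 24.3 = 41.04 kW

41.04


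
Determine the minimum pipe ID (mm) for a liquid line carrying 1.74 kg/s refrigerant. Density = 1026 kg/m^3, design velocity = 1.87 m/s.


A = m_dot / (rho * v) = 1.74 / (1026 * 1.87) = 0.0009069018357 m^2
d = sqrt(4*A/pi) * 1000
d = 34.0 mm

34.0


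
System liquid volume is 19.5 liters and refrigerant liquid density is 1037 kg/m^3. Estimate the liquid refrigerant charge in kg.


Charge = V * rho / 1000
Charge = 19.5 * 1037 / 1000
Charge = 20.22 kg

20.22


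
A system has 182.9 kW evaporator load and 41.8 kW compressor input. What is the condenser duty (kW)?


Q_cond = Q_evap + W
Q_cond = 182.9 + 41.8
Q_cond = 224.7 kW

224.7


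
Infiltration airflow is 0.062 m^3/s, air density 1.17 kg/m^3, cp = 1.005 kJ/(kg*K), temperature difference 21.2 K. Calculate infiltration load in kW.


Q = V_dot * rho * cp * dT
Q = 0.062 * 1.17 * 1.005 * 21.2
Q = 1.546 kW

1.546


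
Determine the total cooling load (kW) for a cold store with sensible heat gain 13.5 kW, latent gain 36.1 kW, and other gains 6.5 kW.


Q_total = Q_s + Q_l + Q_misc
Q_total = 13.5 + 36.1 + 6.5
Q_total = 56.1 kW

56.1


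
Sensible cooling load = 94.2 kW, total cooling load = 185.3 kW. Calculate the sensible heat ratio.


SHR = Q_sensible / Q_total
SHR = 94.2 / 185.3
SHR = 0.508

0.508


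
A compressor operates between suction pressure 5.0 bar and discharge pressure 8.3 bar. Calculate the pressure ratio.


PR = P_high / P_low
PR = 8.3 / 5.0
PR = 1.66

1.66


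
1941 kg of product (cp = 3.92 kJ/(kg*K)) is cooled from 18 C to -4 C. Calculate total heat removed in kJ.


dT = 18 - (-4) = 22 K
Q = m * cp * dT = 1941 * 3.92 * 22
Q = 167392 kJ

167392


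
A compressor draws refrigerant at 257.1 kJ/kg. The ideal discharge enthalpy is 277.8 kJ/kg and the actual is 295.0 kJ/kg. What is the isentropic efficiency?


dh_ideal = 277.8 - 257.1 = 20.7 kJ/kg
dh_actual = 295.0 - 257.1 = 37.9 kJ/kg
eta_s = dh_ideal / dh_actual = 20.7 / 37.9
eta_s = 0.5462

0.5462


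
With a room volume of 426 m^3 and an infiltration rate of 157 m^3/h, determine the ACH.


ACH = flow / volume
ACH = 157 / 426
ACH = 0.369

0.369


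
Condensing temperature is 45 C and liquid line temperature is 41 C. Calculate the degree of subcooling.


Subcooling = T_cond - T_liquid
Subcooling = 45 - 41
Subcooling = 4 K

4


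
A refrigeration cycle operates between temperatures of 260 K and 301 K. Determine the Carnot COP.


dT = 301 - 260 = 41 K
COP_carnot = T_cold / dT = 260 / 41
COP_carnot = 6.341

6.341


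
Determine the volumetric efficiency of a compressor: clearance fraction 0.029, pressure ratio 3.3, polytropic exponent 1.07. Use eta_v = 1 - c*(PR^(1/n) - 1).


PR^(1/n) = 3.3^(1/1.07) = 3.05205578
eta_v = 1 - 0.029 * (3.05205578 - 1)
eta_v = 0.9405

0.9405


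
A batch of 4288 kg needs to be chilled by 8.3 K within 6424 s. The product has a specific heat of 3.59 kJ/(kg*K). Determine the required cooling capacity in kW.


Q = m * cp * dT / t
Q = 4288 * 3.59 * 8.3 / 6424
Q = 19.889 kW

19.889


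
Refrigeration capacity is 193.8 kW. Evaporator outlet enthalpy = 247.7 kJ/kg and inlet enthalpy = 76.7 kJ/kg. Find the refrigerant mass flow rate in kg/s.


dh = 247.7 - 76.7 = 171.0 kJ/kg
m_dot = Q / dh = 193.8 / 171.0 = 1.1333 kg/s

1.1333


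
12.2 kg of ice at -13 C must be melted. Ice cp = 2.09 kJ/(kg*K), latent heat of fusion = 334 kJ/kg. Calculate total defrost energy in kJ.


Sensible heat = cp * dT = 2.09 * 13 = 27.17 kJ/kg
Total per kg = 27.17 + 334 = 361.17 kJ/kg
Q = m * total = 12.2 * 361.17
Q = 4406.3 kJ

4406.3


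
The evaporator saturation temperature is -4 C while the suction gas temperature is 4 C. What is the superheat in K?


Superheat = T_suction - T_evap
Superheat = 4 - (-4)
Superheat = 8 K

8


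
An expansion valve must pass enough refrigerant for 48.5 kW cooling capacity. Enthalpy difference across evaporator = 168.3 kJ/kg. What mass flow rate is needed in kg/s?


m_dot = Q / dh
m_dot = 48.5 / 168.3
m_dot = 0.2882 kg/s

0.2882


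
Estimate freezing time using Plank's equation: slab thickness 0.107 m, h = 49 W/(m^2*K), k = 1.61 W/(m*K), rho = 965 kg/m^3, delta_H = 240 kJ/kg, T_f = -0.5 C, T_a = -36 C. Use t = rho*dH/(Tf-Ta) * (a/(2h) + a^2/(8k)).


dT = -0.5 - (-36) = 35.5 K
term1 = a/(2h) = 0.107/(2*49) = 0.001091836735
term2 = a^2/(8k) = 0.107^2/(8*1.61) = 0.0008888975155
t = rho*dH*1000/dT * (term1 + term2)
t = 965*240*1000/35.5 * (0.001091836735 + 0.0008888975155)
t = 12922 s

12922


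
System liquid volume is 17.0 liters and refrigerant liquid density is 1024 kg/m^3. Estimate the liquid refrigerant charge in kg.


Charge = V * rho / 1000
Charge = 17.0 * 1024 / 1000
Charge = 17.41 kg

17.41


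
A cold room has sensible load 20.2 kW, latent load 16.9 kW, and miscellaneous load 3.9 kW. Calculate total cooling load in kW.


Q_total = Q_s + Q_l + Q_misc
Q_total = 20.2 + 16.9 + 3.9
Q_total = 41.0 kW

41.0


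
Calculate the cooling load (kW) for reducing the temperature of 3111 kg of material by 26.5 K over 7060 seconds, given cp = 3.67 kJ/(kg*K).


Q = m * cp * dT / t
Q = 3111 * 3.67 * 26.5 / 7060
Q = 42.856 kW

42.856


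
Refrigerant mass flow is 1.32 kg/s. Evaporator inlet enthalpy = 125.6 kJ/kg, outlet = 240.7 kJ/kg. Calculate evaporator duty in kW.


dh = 240.7 - 125.6 = 115.1 kJ/kg
Q_evap = m_dot * dh = 1.32 * 115.1
Q_evap = 151.93 kW

151.93


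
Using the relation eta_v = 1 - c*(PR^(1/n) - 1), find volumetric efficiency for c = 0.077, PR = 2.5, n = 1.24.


PR^(1/n) = 2.5^(1/1.24) = 2.09372367
eta_v = 1 - 0.077 * (2.09372367 - 1)
eta_v = 0.9158

0.9158


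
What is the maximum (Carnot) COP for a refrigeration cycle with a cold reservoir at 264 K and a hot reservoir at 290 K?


dT = 290 - 264 = 26 K
COP_carnot = T_cold / dT = 264 / 26
COP_carnot = 10.154

10.154


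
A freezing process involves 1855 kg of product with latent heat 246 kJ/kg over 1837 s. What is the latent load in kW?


Q_lat = m * h_fg / t
Q_lat = 1855 * 246 / 1837
Q_lat = 248.41 kW

248.41


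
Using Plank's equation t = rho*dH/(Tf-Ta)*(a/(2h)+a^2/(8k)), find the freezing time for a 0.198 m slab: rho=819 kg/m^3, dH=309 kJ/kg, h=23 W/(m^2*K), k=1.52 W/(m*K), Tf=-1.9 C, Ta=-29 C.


dT = -1.9 - (-29) = 27.1 K
term1 = a/(2h) = 0.198/(2*23) = 0.004304347826
term2 = a^2/(8k) = 0.198^2/(8*1.52) = 0.003224013158
t = rho*dH*1000/dT * (term1 + term2)
t = 819*309*1000/27.1 * (0.004304347826 + 0.003224013158)
t = 70303 s

70303


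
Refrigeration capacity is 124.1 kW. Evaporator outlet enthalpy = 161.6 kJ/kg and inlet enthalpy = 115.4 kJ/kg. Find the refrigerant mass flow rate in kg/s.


dh = 161.6 - 115.4 = 46.2 kJ/kg
m_dot = Q / dh = 124.1 / 46.2 = 2.6861 kg/s

2.6861
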